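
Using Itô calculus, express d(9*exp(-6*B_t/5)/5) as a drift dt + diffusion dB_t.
d(9*exp(-6*B_t/5)/5) = (162*exp(-6*B_t/5)/125) dt + (-54*exp(-6*B_t/5)/25) dB_t

Itô's formula for f(B_t) gives d f(B_t) = f'(B_t) dB_t + (1/2) f''(B_t) dt. Compute derivatives of f(x) = 9*exp(-6*x/5)/5:
  f'(x)  = -54*exp(-6*x/5)/25
  f''(x) = 324*exp(-6*x/5)/125
Substitute x = B_t and multiply the f'' term by 1/2:
  drift     = (1/2) * (324*exp(-6*x/5)/125) evaluated at B_t = 162*exp(-6*B_t/5)/125
  diffusion = (-54*exp(-6*x/5)/25) evaluated at B_t = -54*exp(-6*B_t/5)/25
Therefore d(9*exp(-6*B_t/5)/5) = (162*exp(-6*B_t/5)/125) dt + (-54*exp(-6*B_t/5)/25) dB_t.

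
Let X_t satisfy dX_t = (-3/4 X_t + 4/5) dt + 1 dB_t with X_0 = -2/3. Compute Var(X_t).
Var(X_t) = 2/3 - 2*exp(-3*t/2)/3

The variance V(t) = Var(X_t) satisfies V'(t) = 2 a V(t) + c^2 with V(0) = 0 (drift coefficient is linear in X, diffusion is constant). With a = -3/4, c = 1, the solution is
  V(t) = (c^2 / (2 a)) * (exp(2 a t) - 1)
       = (1^2 / (2*(-3/4))) * (exp((-3/2) t) - 1)
       = 2/3 - 2*exp(-3*t/2)/3.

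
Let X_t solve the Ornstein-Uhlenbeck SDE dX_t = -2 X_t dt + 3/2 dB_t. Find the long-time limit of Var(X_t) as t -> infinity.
lim Var(X_t) = 9/16

The OU SDE dX = -theta X dt + sigma dB admits the integrating factor exp(theta t): d(exp(theta t) X_t) = sigma exp(theta t) dB_t. Integrating from 0 to t gives X_t = x_0 * exp(-theta t) + sigma * int_0^t exp(-theta (t-s)) dB_s for any initial x_0. The Itô integral has variance (by the Itô isometry) sigma^2 * int_0^t exp(-2 theta (t - s)) ds = sigma^2 * (1 - exp(-2 theta t)) / (2 theta), independent of x_0.
With theta = 2, sigma = 3/2:
  Var(X_t) = (3/2)^2 * (1 - exp(-2*2 t)) / (2 * 2) = 9/16 - 9*exp(-4*t)/16.
As t -> infinity, exp(-2*2 t) -> 0, so the stationary variance is sigma^2 / (2 theta) = 9/16.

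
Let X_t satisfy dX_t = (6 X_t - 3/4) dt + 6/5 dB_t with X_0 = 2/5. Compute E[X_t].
E[X_t] = 11*exp(6*t)/40 + 1/8

Taking expectations and using E[dB_t] = 0, the mean m(t) = E[X_t] satisfies the ODE m'(t) = a m(t) + b with m(0) = x_0. With a = 6, b = -3/4, x_0 = 2/5, the solution is
  m(t) = x_0 * exp(a t) + (b/a) * (exp(a t) - 1)
       = (2/5) * exp(6 t) + ((-3/4)/6) * (exp(6 t) - 1)
       = 11*exp(6*t)/40 + 1/8.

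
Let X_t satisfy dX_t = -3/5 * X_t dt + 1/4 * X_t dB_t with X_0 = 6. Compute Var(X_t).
Var(X_t) = (36*exp(t/16) - 36)*exp(-6*t/5)

For GBM dX = mu X dt + sigma X dB with X_0 = x_0, apply Itô to Y = log X: dY = (mu - sigma^2/2) dt + sigma dB, so Y_t = log(x_0) + (mu - sigma^2/2) t + sigma B_t and hence X_t = x_0 * exp((mu - sigma^2/2) t + sigma B_t).
With mu = -3/5, sigma = 1/4, x_0 = 6, this gives:
  X_t = 6 * exp((-101/160) * t + (1/4) * B_t).
Since sigma*B_t ~ Normal(0, sigma^2 t), E[exp(sigma*B_t)] = exp(sigma^2 t / 2); so E[X_t] = x_0 * exp((mu - sigma^2/2) t) * exp(sigma^2 t / 2) = x_0 * exp(mu t) = 6*exp(-3*t/5).
Var(X_t) = E[X_t^2] - (E[X_t])^2 = x_0^2 * exp(2 mu t) * (exp(sigma^2 t) - 1) = (36*exp(t/16) - 36)*exp(-6*t/5).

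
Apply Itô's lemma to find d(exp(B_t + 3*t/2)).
d(exp(B_t + 3*t/2)) = (2*exp(B_t + 3*t/2)) dt + (exp(B_t + 3*t/2)) dB_t

Itô's formula for f(t, x): d f(t, B_t) = (f_t + (1/2) f_xx) dt + f_x dB_t. Compute partials of f(t, x) = exp(3*t/2 + x):
  f_t(t,x)  = 3*exp(3*t/2 + x)/2
  f_x(t,x)  = exp(3*t/2 + x)
  f_xx(t,x) = exp(3*t/2 + x)
Assemble drift = f_t + (1/2) f_xx = 2*exp(3*t/2 + x) and diffusion = f_x = exp(3*t/2 + x). Substituting x = B_t:
  d(exp(B_t + 3*t/2)) = (2*exp(B_t + 3*t/2)) dt + (exp(B_t + 3*t/2)) dB_t.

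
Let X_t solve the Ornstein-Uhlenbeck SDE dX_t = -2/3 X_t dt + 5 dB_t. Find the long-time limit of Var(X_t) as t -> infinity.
lim Var(X_t) = 75/4

The OU SDE dX = -theta X dt + sigma dB admits the integrating factor exp(theta t): d(exp(theta t) X_t) = sigma exp(theta t) dB_t. Integrating from 0 to t gives X_t = x_0 * exp(-theta t) + sigma * int_0^t exp(-theta (t-s)) dB_s for any initial x_0. The Itô integral has variance (by the Itô isometry) sigma^2 * int_0^t exp(-2 theta (t - s)) ds = sigma^2 * (1 - exp(-2 theta t)) / (2 theta), independent of x_0.
With theta = 2/3, sigma = 5:
  Var(X_t) = (5)^2 * (1 - exp(-2*2/3 t)) / (2 * 2/3) = 75/4 - 75*exp(-4*t/3)/4.
As t -> infinity, exp(-2*2/3 t) -> 0, so the stationary variance is sigma^2 / (2 theta) = 75/4.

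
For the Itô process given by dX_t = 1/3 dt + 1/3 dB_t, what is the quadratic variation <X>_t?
<X>_t = t/9

For an Itô process dX_t = a(t) dt + b(t) dB_t, the quadratic variation is <X>_t = int_0^t b(s)^2 ds (the drift term does not contribute). Here b(s) = 1/3, so
  b(s)^2 = 1/9.
Integrating from 0 to t:
  <X>_t = int_0^t (1/9) ds = t/9.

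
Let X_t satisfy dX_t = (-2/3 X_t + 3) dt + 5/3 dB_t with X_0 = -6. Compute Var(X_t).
Var(X_t) = 25/12 - 25*exp(-4*t/3)/12

The variance V(t) = Var(X_t) satisfies V'(t) = 2 a V(t) + c^2 with V(0) = 0 (drift coefficient is linear in X, diffusion is constant). With a = -2/3, c = 5/3, the solution is
  V(t) = (c^2 / (2 a)) * (exp(2 a t) - 1)
       = ((5/3)^2 / (2*(-2/3))) * (exp((-4/3) t) - 1)
       = 25/12 - 25*exp(-4*t/3)/12.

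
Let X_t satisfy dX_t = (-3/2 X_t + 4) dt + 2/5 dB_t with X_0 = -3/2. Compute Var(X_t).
Var(X_t) = 4/75 - 4*exp(-3*t)/75

The variance V(t) = Var(X_t) satisfies V'(t) = 2 a V(t) + c^2 with V(0) = 0 (drift coefficient is linear in X, diffusion is constant). With a = -3/2, c = 2/5, the solution is
  V(t) = (c^2 / (2 a)) * (exp(2 a t) - 1)
       = ((2/5)^2 / (2*(-3/2))) * (exp((-3) t) - 1)
       = 4/75 - 4*exp(-3*t)/75.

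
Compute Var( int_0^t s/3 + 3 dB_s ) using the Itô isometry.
Var = t*(t^2 + 27*t + 243)/27

The Itô integral of a deterministic integrand f(s) has mean 0 because each increment f(s) * (B_{s+ds} - B_s) has mean 0. By the Itô isometry:
  Var( int_0^t f(s) dB_s ) = E[ (int_0^t f(s) dB_s)^2 ] = int_0^t f(s)^2 ds.
Here f(s) = s/3 + 3, so f(s)^2 = (s + 9)^2/9. Integrate:
  int_0^t ((s + 9)^2/9) ds = t*(t^2 + 27*t + 243)/27.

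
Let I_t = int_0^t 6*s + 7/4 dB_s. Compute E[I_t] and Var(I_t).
E[I_t] = 0; Var(I_t) = t*(192*t^2 + 168*t + 49)/16

The Itô integral of a deterministic integrand f(s) has mean 0 because each increment f(s) * (B_{s+ds} - B_s) has mean 0. By the Itô isometry:
  Var( int_0^t f(s) dB_s ) = E[ (int_0^t f(s) dB_s)^2 ] = int_0^t f(s)^2 ds.
Here f(s) = 6*s + 7/4, so f(s)^2 = (24*s + 7)^2/16. Integrate:
  int_0^t ((24*s + 7)^2/16) ds = t*(192*t^2 + 168*t + 49)/16.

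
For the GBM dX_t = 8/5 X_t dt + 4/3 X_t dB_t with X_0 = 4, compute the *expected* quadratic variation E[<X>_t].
E[<X>_t] = 40*exp(224*t/45)/7 - 40/7

<X>_t = int_0^t ((4/3) * X_s)^2 ds. Taking expectation inside the integral: E[<X>_t] = (4/3)^2 * int_0^t E[X_s^2] ds. For GBM, E[X_s^2] = x_0^2 * exp((2 mu + sigma^2) s). Integrating:
  E[<X>_t] = (4/3)^2 * 4^2 * (exp((2*(8/5) + (4/3)^2) t) - 1) / (2*(8/5) + (4/3)^2)
           = (4/3)^2 * 4^2 * (exp((224/45) t) - 1) / (224/45) = 40*exp(224*t/45)/7 - 40/7.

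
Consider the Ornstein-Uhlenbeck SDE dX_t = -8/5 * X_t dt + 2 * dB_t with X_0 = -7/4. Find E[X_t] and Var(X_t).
E[X_t] = -7*exp(-8*t/5)/4; Var(X_t) = 5/4 - 5*exp(-16*t/5)/4

The OU SDE dX = -theta X dt + sigma dB admits the integrating factor exp(theta t): d(exp(theta t) X_t) = sigma exp(theta t) dB_t. Integrating from 0 to t:
  X_t = x_0 * exp(-theta t) + sigma * int_0^t exp(-theta (t-s)) dB_s.
The Itô integral has mean 0 and (by the Itô isometry) variance sigma^2 * int_0^t exp(-2 theta (t - s)) ds = sigma^2 * (1 - exp(-2 theta t)) / (2 theta).
With theta = 8/5, sigma = 2, x_0 = -7/4:
  E[X_t] = -7/4 * exp(-8/5 t) = -7*exp(-8*t/5)/4
  Var(X_t) = (2)^2 * (1 - exp(-2*8/5 t)) / (2 * 8/5) = 5/4 - 5*exp(-16*t/5)/4.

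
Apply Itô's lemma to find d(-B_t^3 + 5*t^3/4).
d(-B_t^3 + 5*t^3/4) = (-3*B_t + 15*t^2/4) dt + (-3*B_t^2) dB_t

Itô's formula for f(t, x): d f(t, B_t) = (f_t + (1/2) f_xx) dt + f_x dB_t. Compute partials of f(t, x) = 5*t^3/4 - x^3:
  f_t(t,x)  = 15*t^2/4
  f_x(t,x)  = -3*x^2
  f_xx(t,x) = -6*x
Assemble drift = f_t + (1/2) f_xx = 15*t^2/4 - 3*x and diffusion = f_x = -3*x^2. Substituting x = B_t:
  d(-B_t^3 + 5*t^3/4) = (-3*B_t + 15*t^2/4) dt + (-3*B_t^2) dB_t.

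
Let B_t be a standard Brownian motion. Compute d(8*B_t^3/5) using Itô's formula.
d(8*B_t^3/5) = (24*B_t/5) dt + (24*B_t^2/5) dB_t

Itô's formula for f(B_t) gives d f(B_t) = f'(B_t) dB_t + (1/2) f''(B_t) dt. Compute derivatives of f(x) = 8*x^3/5:
  f'(x)  = 24*x^2/5
  f''(x) = 48*x/5
Substitute x = B_t and multiply the f'' term by 1/2:
  drift     = (1/2) * (48*x/5) evaluated at B_t = 24*B_t/5
  diffusion = (24*x^2/5) evaluated at B_t = 24*B_t^2/5
Therefore d(8*B_t^3/5) = (24*B_t/5) dt + (24*B_t^2/5) dB_t.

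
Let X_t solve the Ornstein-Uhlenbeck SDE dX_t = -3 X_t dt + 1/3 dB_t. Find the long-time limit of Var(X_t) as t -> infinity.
lim Var(X_t) = 1/54

The OU SDE dX = -theta X dt + sigma dB admits the integrating factor exp(theta t): d(exp(theta t) X_t) = sigma exp(theta t) dB_t. Integrating from 0 to t gives X_t = x_0 * exp(-theta t) + sigma * int_0^t exp(-theta (t-s)) dB_s for any initial x_0. The Itô integral has variance (by the Itô isometry) sigma^2 * int_0^t exp(-2 theta (t - s)) ds = sigma^2 * (1 - exp(-2 theta t)) / (2 theta), independent of x_0.
With theta = 3, sigma = 1/3:
  Var(X_t) = (1/3)^2 * (1 - exp(-2*3 t)) / (2 * 3) = 1/54 - exp(-6*t)/54.
As t -> infinity, exp(-2*3 t) -> 0, so the stationary variance is sigma^2 / (2 theta) = 1/54.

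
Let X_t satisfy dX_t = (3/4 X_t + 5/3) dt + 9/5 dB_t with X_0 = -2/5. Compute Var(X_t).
Var(X_t) = 54*exp(3*t/2)/25 - 54/25

The variance V(t) = Var(X_t) satisfies V'(t) = 2 a V(t) + c^2 with V(0) = 0 (drift coefficient is linear in X, diffusion is constant). With a = 3/4, c = 9/5, the solution is
  V(t) = (c^2 / (2 a)) * (exp(2 a t) - 1)
       = ((9/5)^2 / (2*(3/4))) * (exp((3/2) t) - 1)
       = 54*exp(3*t/2)/25 - 54/25.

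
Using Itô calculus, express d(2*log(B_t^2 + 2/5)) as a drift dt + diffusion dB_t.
d(2*log(B_t^2 + 2/5)) = (10*(2 - 5*B_t^2)/(5*B_t^2 + 2)^2) dt + (20*B_t/(5*B_t^2 + 2)) dB_t

Itô's formula for f(B_t) gives d f(B_t) = f'(B_t) dB_t + (1/2) f''(B_t) dt. Compute derivatives of f(x) = 2*log(x^2 + 2/5):
  f'(x)  = 20*x/(5*x^2 + 2)
  f''(x) = 20*(2 - 5*x^2)/(5*x^2 + 2)^2
Substitute x = B_t and multiply the f'' term by 1/2:
  drift     = (1/2) * (20*(2 - 5*x^2)/(5*x^2 + 2)^2) evaluated at B_t = 10*(2 - 5*B_t^2)/(5*B_t^2 + 2)^2
  diffusion = (20*x/(5*x^2 + 2)) evaluated at B_t = 20*B_t/(5*B_t^2 + 2)
Therefore d(2*log(B_t^2 + 2/5)) = (10*(2 - 5*B_t^2)/(5*B_t^2 + 2)^2) dt + (20*B_t/(5*B_t^2 + 2)) dB_t.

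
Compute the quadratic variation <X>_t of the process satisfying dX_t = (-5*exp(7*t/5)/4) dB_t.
<X>_t = 125*exp(14*t/5)/224 - 125/224

For an Itô process dX_t = a(t) dt + b(t) dB_t, the quadratic variation is <X>_t = int_0^t b(s)^2 ds (the drift term does not contribute). Here b(s) = -5*exp(7*s/5)/4, so
  b(s)^2 = 25*exp(14*s/5)/16.
Integrating from 0 to t:
  <X>_t = int_0^t (25*exp(14*s/5)/16) ds = 125*exp(14*t/5)/224 - 125/224.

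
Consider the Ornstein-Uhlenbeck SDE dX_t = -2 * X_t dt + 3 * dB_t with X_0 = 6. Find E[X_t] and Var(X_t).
E[X_t] = 6*exp(-2*t); Var(X_t) = 9/4 - 9*exp(-4*t)/4

The OU SDE dX = -theta X dt + sigma dB admits the integrating factor exp(theta t): d(exp(theta t) X_t) = sigma exp(theta t) dB_t. Integrating from 0 to t:
  X_t = x_0 * exp(-theta t) + sigma * int_0^t exp(-theta (t-s)) dB_s.
The Itô integral has mean 0 and (by the Itô isometry) variance sigma^2 * int_0^t exp(-2 theta (t - s)) ds = sigma^2 * (1 - exp(-2 theta t)) / (2 theta).
With theta = 2, sigma = 3, x_0 = 6:
  E[X_t] = 6 * exp(-2 t) = 6*exp(-2*t)
  Var(X_t) = (3)^2 * (1 - exp(-2*2 t)) / (2 * 2) = 9/4 - 9*exp(-4*t)/4.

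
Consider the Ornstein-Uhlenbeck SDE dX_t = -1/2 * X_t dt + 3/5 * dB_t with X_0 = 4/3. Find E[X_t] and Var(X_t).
E[X_t] = 4*exp(-t/2)/3; Var(X_t) = 9/25 - 9*exp(-t)/25

The OU SDE dX = -theta X dt + sigma dB admits the integrating factor exp(theta t): d(exp(theta t) X_t) = sigma exp(theta t) dB_t. Integrating from 0 to t:
  X_t = x_0 * exp(-theta t) + sigma * int_0^t exp(-theta (t-s)) dB_s.
The Itô integral has mean 0 and (by the Itô isometry) variance sigma^2 * int_0^t exp(-2 theta (t - s)) ds = sigma^2 * (1 - exp(-2 theta t)) / (2 theta).
With theta = 1/2, sigma = 3/5, x_0 = 4/3:
  E[X_t] = 4/3 * exp(-1/2 t) = 4*exp(-t/2)/3
  Var(X_t) = (3/5)^2 * (1 - exp(-2*1/2 t)) / (2 * 1/2) = 9/25 - 9*exp(-t)/25.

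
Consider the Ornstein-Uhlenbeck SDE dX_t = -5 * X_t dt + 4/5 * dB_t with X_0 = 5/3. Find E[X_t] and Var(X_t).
E[X_t] = 5*exp(-5*t)/3; Var(X_t) = 8/125 - 8*exp(-10*t)/125

The OU SDE dX = -theta X dt + sigma dB admits the integrating factor exp(theta t): d(exp(theta t) X_t) = sigma exp(theta t) dB_t. Integrating from 0 to t:
  X_t = x_0 * exp(-theta t) + sigma * int_0^t exp(-theta (t-s)) dB_s.
The Itô integral has mean 0 and (by the Itô isometry) variance sigma^2 * int_0^t exp(-2 theta (t - s)) ds = sigma^2 * (1 - exp(-2 theta t)) / (2 theta).
With theta = 5, sigma = 4/5, x_0 = 5/3:
  E[X_t] = 5/3 * exp(-5 t) = 5*exp(-5*t)/3
  Var(X_t) = (4/5)^2 * (1 - exp(-2*5 t)) / (2 * 5) = 8/125 - 8*exp(-10*t)/125.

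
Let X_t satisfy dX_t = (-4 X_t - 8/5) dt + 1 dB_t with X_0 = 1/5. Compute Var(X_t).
Var(X_t) = 1/8 - exp(-8*t)/8

The variance V(t) = Var(X_t) satisfies V'(t) = 2 a V(t) + c^2 with V(0) = 0 (drift coefficient is linear in X, diffusion is constant). With a = -4, c = 1, the solution is
  V(t) = (c^2 / (2 a)) * (exp(2 a t) - 1)
       = (1^2 / (2*(-4))) * (exp((-8) t) - 1)
       = 1/8 - exp(-8*t)/8.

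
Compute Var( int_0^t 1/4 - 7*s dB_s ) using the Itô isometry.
Var = t*(784*t^2 - 84*t + 3)/48

The Itô integral of a deterministic integrand f(s) has mean 0 because each increment f(s) * (B_{s+ds} - B_s) has mean 0. By the Itô isometry:
  Var( int_0^t f(s) dB_s ) = E[ (int_0^t f(s) dB_s)^2 ] = int_0^t f(s)^2 ds.
Here f(s) = 1/4 - 7*s, so f(s)^2 = (28*s - 1)^2/16. Integrate:
  int_0^t ((28*s - 1)^2/16) ds = t*(784*t^2 - 84*t + 3)/48.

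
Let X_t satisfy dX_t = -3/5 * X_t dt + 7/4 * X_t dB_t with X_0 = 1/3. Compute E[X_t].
E[X_t] = exp(-3*t/5)/3

For GBM dX = mu X dt + sigma X dB with X_0 = x_0, apply Itô to Y = log X: dY = (mu - sigma^2/2) dt + sigma dB, so Y_t = log(x_0) + (mu - sigma^2/2) t + sigma B_t and hence X_t = x_0 * exp((mu - sigma^2/2) t + sigma B_t).
With mu = -3/5, sigma = 7/4, x_0 = 1/3, this gives:
  X_t = 1/3 * exp((-341/160) * t + (7/4) * B_t).
Since sigma*B_t ~ Normal(0, sigma^2 t), E[exp(sigma*B_t)] = exp(sigma^2 t / 2); so E[X_t] = x_0 * exp((mu - sigma^2/2) t) * exp(sigma^2 t / 2) = x_0 * exp(mu t) = exp(-3*t/5)/3.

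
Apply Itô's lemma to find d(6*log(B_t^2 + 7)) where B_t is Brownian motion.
d(6*log(B_t^2 + 7)) = (6*(7 - B_t^2)/(B_t^2 + 7)^2) dt + (12*B_t/(B_t^2 + 7)) dB_t

Itô's formula for f(B_t) gives d f(B_t) = f'(B_t) dB_t + (1/2) f''(B_t) dt. Compute derivatives of f(x) = 6*log(x^2 + 7):
  f'(x)  = 12*x/(x^2 + 7)
  f''(x) = 12*(7 - x^2)/(x^2 + 7)^2
Substitute x = B_t and multiply the f'' term by 1/2:
  drift     = (1/2) * (12*(7 - x^2)/(x^2 + 7)^2) evaluated at B_t = 6*(7 - B_t^2)/(B_t^2 + 7)^2
  diffusion = (12*x/(x^2 + 7)) evaluated at B_t = 12*B_t/(B_t^2 + 7)
Therefore d(6*log(B_t^2 + 7)) = (6*(7 - B_t^2)/(B_t^2 + 7)^2) dt + (12*B_t/(B_t^2 + 7)) dB_t.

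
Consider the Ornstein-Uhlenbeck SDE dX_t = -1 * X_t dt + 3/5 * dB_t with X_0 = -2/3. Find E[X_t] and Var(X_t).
E[X_t] = -2*exp(-t)/3; Var(X_t) = 9/50 - 9*exp(-2*t)/50

The OU SDE dX = -theta X dt + sigma dB admits the integrating factor exp(theta t): d(exp(theta t) X_t) = sigma exp(theta t) dB_t. Integrating from 0 to t:
  X_t = x_0 * exp(-theta t) + sigma * int_0^t exp(-theta (t-s)) dB_s.
The Itô integral has mean 0 and (by the Itô isometry) variance sigma^2 * int_0^t exp(-2 theta (t - s)) ds = sigma^2 * (1 - exp(-2 theta t)) / (2 theta).
With theta = 1, sigma = 3/5, x_0 = -2/3:
  E[X_t] = -2/3 * exp(-1 t) = -2*exp(-t)/3
  Var(X_t) = (3/5)^2 * (1 - exp(-2*1 t)) / (2 * 1) = 9/50 - 9*exp(-2*t)/50.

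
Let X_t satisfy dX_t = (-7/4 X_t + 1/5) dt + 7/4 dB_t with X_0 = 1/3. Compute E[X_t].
E[X_t] = 4/35 + 23*exp(-7*t/4)/105

Taking expectations and using E[dB_t] = 0, the mean m(t) = E[X_t] satisfies the ODE m'(t) = a m(t) + b with m(0) = x_0. With a = -7/4, b = 1/5, x_0 = 1/3, the solution is
  m(t) = x_0 * exp(a t) + (b/a) * (exp(a t) - 1)
       = (1/3) * exp((-7/4) t) + ((1/5)/(-7/4)) * (exp((-7/4) t) - 1)
       = 4/35 + 23*exp(-7*t/4)/105.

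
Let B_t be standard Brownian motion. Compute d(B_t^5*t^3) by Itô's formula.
d(B_t^5*t^3) = (B_t^3*t^2*(3*B_t^2 + 10*t)) dt + (5*B_t^4*t^3) dB_t

Itô's formula for f(t, x): d f(t, B_t) = (f_t + (1/2) f_xx) dt + f_x dB_t. Compute partials of f(t, x) = t^3*x^5:
  f_t(t,x)  = 3*t^2*x^5
  f_x(t,x)  = 5*t^3*x^4
  f_xx(t,x) = 20*t^3*x^3
Assemble drift = f_t + (1/2) f_xx = t^2*x^3*(10*t + 3*x^2) and diffusion = f_x = 5*t^3*x^4. Substituting x = B_t:
  d(B_t^5*t^3) = (B_t^3*t^2*(3*B_t^2 + 10*t)) dt + (5*B_t^4*t^3) dB_t.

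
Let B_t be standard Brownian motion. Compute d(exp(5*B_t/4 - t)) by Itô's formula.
d(exp(5*B_t/4 - t)) = (-7*exp(5*B_t/4 - t)/32) dt + (5*exp(5*B_t/4 - t)/4) dB_t

Itô's formula for f(t, x): d f(t, B_t) = (f_t + (1/2) f_xx) dt + f_x dB_t. Compute partials of f(t, x) = exp(-t + 5*x/4):
  f_t(t,x)  = -exp(-t + 5*x/4)
  f_x(t,x)  = 5*exp(-t + 5*x/4)/4
  f_xx(t,x) = 25*exp(-t + 5*x/4)/16
Assemble drift = f_t + (1/2) f_xx = -7*exp(-t + 5*x/4)/32 and diffusion = f_x = 5*exp(-t + 5*x/4)/4. Substituting x = B_t:
  d(exp(5*B_t/4 - t)) = (-7*exp(5*B_t/4 - t)/32) dt + (5*exp(5*B_t/4 - t)/4) dB_t.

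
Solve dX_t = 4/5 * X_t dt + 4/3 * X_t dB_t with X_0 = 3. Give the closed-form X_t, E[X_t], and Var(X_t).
X_t = 3 * exp((-4/45) t + (4/3) B_t); E[X_t] = 3*exp(4*t/5); Var(X_t) = 9*(exp(16*t/9) - 1)*exp(8*t/5)

For GBM dX = mu X dt + sigma X dB with X_0 = x_0, apply Itô to Y = log X: dY = (mu - sigma^2/2) dt + sigma dB, so Y_t = log(x_0) + (mu - sigma^2/2) t + sigma B_t and hence X_t = x_0 * exp((mu - sigma^2/2) t + sigma B_t).
With mu = 4/5, sigma = 4/3, x_0 = 3, this gives:
  X_t = 3 * exp((-4/45) * t + (4/3) * B_t).
Since sigma*B_t ~ Normal(0, sigma^2 t), E[exp(sigma*B_t)] = exp(sigma^2 t / 2); so E[X_t] = x_0 * exp((mu - sigma^2/2) t) * exp(sigma^2 t / 2) = x_0 * exp(mu t) = 3*exp(4*t/5).
Var(X_t) = E[X_t^2] - (E[X_t])^2 = x_0^2 * exp(2 mu t) * (exp(sigma^2 t) - 1) = 9*(exp(16*t/9) - 1)*exp(8*t/5).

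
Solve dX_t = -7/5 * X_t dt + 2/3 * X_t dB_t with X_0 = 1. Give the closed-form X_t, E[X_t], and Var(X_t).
X_t = 1 * exp((-73/45) t + (2/3) B_t); E[X_t] = exp(-7*t/5); Var(X_t) = (exp(4*t/9) - 1)*exp(-14*t/5)

For GBM dX = mu X dt + sigma X dB with X_0 = x_0, apply Itô to Y = log X: dY = (mu - sigma^2/2) dt + sigma dB, so Y_t = log(x_0) + (mu - sigma^2/2) t + sigma B_t and hence X_t = x_0 * exp((mu - sigma^2/2) t + sigma B_t).
With mu = -7/5, sigma = 2/3, x_0 = 1, this gives:
  X_t = 1 * exp((-73/45) * t + (2/3) * B_t).
Since sigma*B_t ~ Normal(0, sigma^2 t), E[exp(sigma*B_t)] = exp(sigma^2 t / 2); so E[X_t] = x_0 * exp((mu - sigma^2/2) t) * exp(sigma^2 t / 2) = x_0 * exp(mu t) = exp(-7*t/5).
Var(X_t) = E[X_t^2] - (E[X_t])^2 = x_0^2 * exp(2 mu t) * (exp(sigma^2 t) - 1) = (exp(4*t/9) - 1)*exp(-14*t/5).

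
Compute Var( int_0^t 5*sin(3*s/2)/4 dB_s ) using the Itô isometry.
Var = 25*t/32 - 25*sin(3*t)/96

The Itô integral of a deterministic integrand f(s) has mean 0 because each increment f(s) * (B_{s+ds} - B_s) has mean 0. By the Itô isometry:
  Var( int_0^t f(s) dB_s ) = E[ (int_0^t f(s) dB_s)^2 ] = int_0^t f(s)^2 ds.
Here f(s) = 5*sin(3*s/2)/4, so f(s)^2 = 25*sin(3*s/2)^2/16. Integrate:
  int_0^t (25*sin(3*s/2)^2/16) ds = 25*t/32 - 25*sin(3*t)/96.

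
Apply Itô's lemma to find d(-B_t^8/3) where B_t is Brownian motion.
d(-B_t^8/3) = (-28*B_t^6/3) dt + (-8*B_t^7/3) dB_t

Itô's formula for f(B_t) gives d f(B_t) = f'(B_t) dB_t + (1/2) f''(B_t) dt. Compute derivatives of f(x) = -x^8/3:
  f'(x)  = -8*x^7/3
  f''(x) = -56*x^6/3
Substitute x = B_t and multiply the f'' term by 1/2:
  drift     = (1/2) * (-56*x^6/3) evaluated at B_t = -28*B_t^6/3
  diffusion = (-8*x^7/3) evaluated at B_t = -8*B_t^7/3
Therefore d(-B_t^8/3) = (-28*B_t^6/3) dt + (-8*B_t^7/3) dB_t.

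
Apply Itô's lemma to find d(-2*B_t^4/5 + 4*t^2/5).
d(-2*B_t^4/5 + 4*t^2/5) = (-12*B_t^2/5 + 8*t/5) dt + (-8*B_t^3/5) dB_t

Itô's formula for f(t, x): d f(t, B_t) = (f_t + (1/2) f_xx) dt + f_x dB_t. Compute partials of f(t, x) = 4*t^2/5 - 2*x^4/5:
  f_t(t,x)  = 8*t/5
  f_x(t,x)  = -8*x^3/5
  f_xx(t,x) = -24*x^2/5
Assemble drift = f_t + (1/2) f_xx = 8*t/5 - 12*x^2/5 and diffusion = f_x = -8*x^3/5. Substituting x = B_t:
  d(-2*B_t^4/5 + 4*t^2/5) = (-12*B_t^2/5 + 8*t/5) dt + (-8*B_t^3/5) dB_t.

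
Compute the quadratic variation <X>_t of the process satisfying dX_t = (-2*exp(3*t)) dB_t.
<X>_t = 2*exp(6*t)/3 - 2/3

For an Itô process dX_t = a(t) dt + b(t) dB_t, the quadratic variation is <X>_t = int_0^t b(s)^2 ds (the drift term does not contribute). Here b(s) = -2*exp(3*s), so
  b(s)^2 = 4*exp(6*s).
Integrating from 0 to t:
  <X>_t = int_0^t (4*exp(6*s)) ds = 2*exp(6*t)/3 - 2/3.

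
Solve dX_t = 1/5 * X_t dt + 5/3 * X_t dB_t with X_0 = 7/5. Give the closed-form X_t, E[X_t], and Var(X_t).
X_t = 7/5 * exp((-107/90) t + (5/3) B_t); E[X_t] = 7*exp(t/5)/5; Var(X_t) = 49*(exp(25*t/9) - 1)*exp(2*t/5)/25

For GBM dX = mu X dt + sigma X dB with X_0 = x_0, apply Itô to Y = log X: dY = (mu - sigma^2/2) dt + sigma dB, so Y_t = log(x_0) + (mu - sigma^2/2) t + sigma B_t and hence X_t = x_0 * exp((mu - sigma^2/2) t + sigma B_t).
With mu = 1/5, sigma = 5/3, x_0 = 7/5, this gives:
  X_t = 7/5 * exp((-107/90) * t + (5/3) * B_t).
Since sigma*B_t ~ Normal(0, sigma^2 t), E[exp(sigma*B_t)] = exp(sigma^2 t / 2); so E[X_t] = x_0 * exp((mu - sigma^2/2) t) * exp(sigma^2 t / 2) = x_0 * exp(mu t) = 7*exp(t/5)/5.
Var(X_t) = E[X_t^2] - (E[X_t])^2 = x_0^2 * exp(2 mu t) * (exp(sigma^2 t) - 1) = 49*(exp(25*t/9) - 1)*exp(2*t/5)/25.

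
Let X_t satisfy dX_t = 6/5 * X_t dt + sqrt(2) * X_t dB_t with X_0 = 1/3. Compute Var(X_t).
Var(X_t) = (exp(2*t) - 1)*exp(12*t/5)/9

For GBM dX = mu X dt + sigma X dB with X_0 = x_0, apply Itô to Y = log X: dY = (mu - sigma^2/2) dt + sigma dB, so Y_t = log(x_0) + (mu - sigma^2/2) t + sigma B_t and hence X_t = x_0 * exp((mu - sigma^2/2) t + sigma B_t).
With mu = 6/5, sigma = sqrt(2), x_0 = 1/3, this gives:
  X_t = 1/3 * exp((1/5) * t + (sqrt(2)) * B_t).
Since sigma*B_t ~ Normal(0, sigma^2 t), E[exp(sigma*B_t)] = exp(sigma^2 t / 2); so E[X_t] = x_0 * exp((mu - sigma^2/2) t) * exp(sigma^2 t / 2) = x_0 * exp(mu t) = exp(6*t/5)/3.
Var(X_t) = E[X_t^2] - (E[X_t])^2 = x_0^2 * exp(2 mu t) * (exp(sigma^2 t) - 1) = (exp(2*t) - 1)*exp(12*t/5)/9.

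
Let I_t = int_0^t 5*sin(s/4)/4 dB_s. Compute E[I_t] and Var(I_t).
E[I_t] = 0; Var(I_t) = 25*t/32 - 25*sin(t/2)/16

The Itô integral of a deterministic integrand f(s) has mean 0 because each increment f(s) * (B_{s+ds} - B_s) has mean 0. By the Itô isometry:
  Var( int_0^t f(s) dB_s ) = E[ (int_0^t f(s) dB_s)^2 ] = int_0^t f(s)^2 ds.
Here f(s) = 5*sin(s/4)/4, so f(s)^2 = 25*sin(s/4)^2/16. Integrate:
  int_0^t (25*sin(s/4)^2/16) ds = 25*t/32 - 25*sin(t/2)/16.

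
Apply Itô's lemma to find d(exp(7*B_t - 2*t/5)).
d(exp(7*B_t - 2*t/5)) = (241*exp(7*B_t - 2*t/5)/10) dt + (7*exp(7*B_t - 2*t/5)) dB_t

Itô's formula for f(t, x): d f(t, B_t) = (f_t + (1/2) f_xx) dt + f_x dB_t. Compute partials of f(t, x) = exp(-2*t/5 + 7*x):
  f_t(t,x)  = -2*exp(-2*t/5 + 7*x)/5
  f_x(t,x)  = 7*exp(-2*t/5 + 7*x)
  f_xx(t,x) = 49*exp(-2*t/5 + 7*x)
Assemble drift = f_t + (1/2) f_xx = 241*exp(-2*t/5 + 7*x)/10 and diffusion = f_x = 7*exp(-2*t/5 + 7*x). Substituting x = B_t:
  d(exp(7*B_t - 2*t/5)) = (241*exp(7*B_t - 2*t/5)/10) dt + (7*exp(7*B_t - 2*t/5)) dB_t.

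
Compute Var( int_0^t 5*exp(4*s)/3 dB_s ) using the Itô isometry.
Var = 25*exp(8*t)/72 - 25/72

The Itô integral of a deterministic integrand f(s) has mean 0 because each increment f(s) * (B_{s+ds} - B_s) has mean 0. By the Itô isometry:
  Var( int_0^t f(s) dB_s ) = E[ (int_0^t f(s) dB_s)^2 ] = int_0^t f(s)^2 ds.
Here f(s) = 5*exp(4*s)/3, so f(s)^2 = 25*exp(8*s)/9. Integrate:
  int_0^t (25*exp(8*s)/9) ds = 25*exp(8*t)/72 - 25/72.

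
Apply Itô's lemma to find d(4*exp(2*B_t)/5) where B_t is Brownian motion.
d(4*exp(2*B_t)/5) = (8*exp(2*B_t)/5) dt + (8*exp(2*B_t)/5) dB_t

Itô's formula for f(B_t) gives d f(B_t) = f'(B_t) dB_t + (1/2) f''(B_t) dt. Compute derivatives of f(x) = 4*exp(2*x)/5:
  f'(x)  = 8*exp(2*x)/5
  f''(x) = 16*exp(2*x)/5
Substitute x = B_t and multiply the f'' term by 1/2:
  drift     = (1/2) * (16*exp(2*x)/5) evaluated at B_t = 8*exp(2*B_t)/5
  diffusion = (8*exp(2*x)/5) evaluated at B_t = 8*exp(2*B_t)/5
Therefore d(4*exp(2*B_t)/5) = (8*exp(2*B_t)/5) dt + (8*exp(2*B_t)/5) dB_t.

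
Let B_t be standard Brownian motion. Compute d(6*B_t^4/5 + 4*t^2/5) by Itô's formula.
d(6*B_t^4/5 + 4*t^2/5) = (36*B_t^2/5 + 8*t/5) dt + (24*B_t^3/5) dB_t

Itô's formula for f(t, x): d f(t, B_t) = (f_t + (1/2) f_xx) dt + f_x dB_t. Compute partials of f(t, x) = 4*t^2/5 + 6*x^4/5:
  f_t(t,x)  = 8*t/5
  f_x(t,x)  = 24*x^3/5
  f_xx(t,x) = 72*x^2/5
Assemble drift = f_t + (1/2) f_xx = 8*t/5 + 36*x^2/5 and diffusion = f_x = 24*x^3/5. Substituting x = B_t:
  d(6*B_t^4/5 + 4*t^2/5) = (36*B_t^2/5 + 8*t/5) dt + (24*B_t^3/5) dB_t.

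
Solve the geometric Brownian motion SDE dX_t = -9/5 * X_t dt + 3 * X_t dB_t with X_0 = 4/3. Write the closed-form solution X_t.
X_t = 4/3 * exp((-63/10) * t + (3) * B_t)

For GBM dX = mu X dt + sigma X dB with X_0 = x_0, apply Itô to Y = log X: dY = (mu - sigma^2/2) dt + sigma dB, so Y_t = log(x_0) + (mu - sigma^2/2) t + sigma B_t and hence X_t = x_0 * exp((mu - sigma^2/2) t + sigma B_t).
With mu = -9/5, sigma = 3, x_0 = 4/3, this gives:
  X_t = 4/3 * exp((-63/10) * t + (3) * B_t).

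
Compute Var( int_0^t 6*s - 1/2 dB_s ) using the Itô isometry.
Var = t*(48*t^2 - 12*t + 1)/4

The Itô integral of a deterministic integrand f(s) has mean 0 because each increment f(s) * (B_{s+ds} - B_s) has mean 0. By the Itô isometry:
  Var( int_0^t f(s) dB_s ) = E[ (int_0^t f(s) dB_s)^2 ] = int_0^t f(s)^2 ds.
Here f(s) = 6*s - 1/2, so f(s)^2 = (12*s - 1)^2/4. Integrate:
  int_0^t ((12*s - 1)^2/4) ds = t*(48*t^2 - 12*t + 1)/4.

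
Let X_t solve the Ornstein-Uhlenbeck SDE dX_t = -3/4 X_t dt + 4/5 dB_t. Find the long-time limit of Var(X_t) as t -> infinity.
lim Var(X_t) = 32/75

The OU SDE dX = -theta X dt + sigma dB admits the integrating factor exp(theta t): d(exp(theta t) X_t) = sigma exp(theta t) dB_t. Integrating from 0 to t gives X_t = x_0 * exp(-theta t) + sigma * int_0^t exp(-theta (t-s)) dB_s for any initial x_0. The Itô integral has variance (by the Itô isometry) sigma^2 * int_0^t exp(-2 theta (t - s)) ds = sigma^2 * (1 - exp(-2 theta t)) / (2 theta), independent of x_0.
With theta = 3/4, sigma = 4/5:
  Var(X_t) = (4/5)^2 * (1 - exp(-2*3/4 t)) / (2 * 3/4) = 32/75 - 32*exp(-3*t/2)/75.
As t -> infinity, exp(-2*3/4 t) -> 0, so the stationary variance is sigma^2 / (2 theta) = 32/75.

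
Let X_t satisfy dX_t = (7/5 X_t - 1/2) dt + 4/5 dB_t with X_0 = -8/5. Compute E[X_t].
E[X_t] = 5/14 - 137*exp(7*t/5)/70

Taking expectations and using E[dB_t] = 0, the mean m(t) = E[X_t] satisfies the ODE m'(t) = a m(t) + b with m(0) = x_0. With a = 7/5, b = -1/2, x_0 = -8/5, the solution is
  m(t) = x_0 * exp(a t) + (b/a) * (exp(a t) - 1)
       = (-8/5) * exp((7/5) t) + ((-1/2)/(7/5)) * (exp((7/5) t) - 1)
       = 5/14 - 137*exp(7*t/5)/70.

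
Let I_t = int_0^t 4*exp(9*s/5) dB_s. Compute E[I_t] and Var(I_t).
E[I_t] = 0; Var(I_t) = 40*exp(18*t/5)/9 - 40/9

The Itô integral of a deterministic integrand f(s) has mean 0 because each increment f(s) * (B_{s+ds} - B_s) has mean 0. By the Itô isometry:
  Var( int_0^t f(s) dB_s ) = E[ (int_0^t f(s) dB_s)^2 ] = int_0^t f(s)^2 ds.
Here f(s) = 4*exp(9*s/5), so f(s)^2 = 16*exp(18*s/5). Integrate:
  int_0^t (16*exp(18*s/5)) ds = 40*exp(18*t/5)/9 - 40/9.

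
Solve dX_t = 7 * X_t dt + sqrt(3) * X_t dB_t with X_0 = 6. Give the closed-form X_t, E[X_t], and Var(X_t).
X_t = 6 * exp((11/2) t + (sqrt(3)) B_t); E[X_t] = 6*exp(7*t); Var(X_t) = 36*(exp(3*t) - 1)*exp(14*t)

For GBM dX = mu X dt + sigma X dB with X_0 = x_0, apply Itô to Y = log X: dY = (mu - sigma^2/2) dt + sigma dB, so Y_t = log(x_0) + (mu - sigma^2/2) t + sigma B_t and hence X_t = x_0 * exp((mu - sigma^2/2) t + sigma B_t).
With mu = 7, sigma = sqrt(3), x_0 = 6, this gives:
  X_t = 6 * exp((11/2) * t + (sqrt(3)) * B_t).
Since sigma*B_t ~ Normal(0, sigma^2 t), E[exp(sigma*B_t)] = exp(sigma^2 t / 2); so E[X_t] = x_0 * exp((mu - sigma^2/2) t) * exp(sigma^2 t / 2) = x_0 * exp(mu t) = 6*exp(7*t).
Var(X_t) = E[X_t^2] - (E[X_t])^2 = x_0^2 * exp(2 mu t) * (exp(sigma^2 t) - 1) = 36*(exp(3*t) - 1)*exp(14*t).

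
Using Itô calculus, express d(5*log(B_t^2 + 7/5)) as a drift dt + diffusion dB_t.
d(5*log(B_t^2 + 7/5)) = (25*(7 - 5*B_t^2)/(5*B_t^2 + 7)^2) dt + (50*B_t/(5*B_t^2 + 7)) dB_t

Itô's formula for f(B_t) gives d f(B_t) = f'(B_t) dB_t + (1/2) f''(B_t) dt. Compute derivatives of f(x) = 5*log(x^2 + 7/5):
  f'(x)  = 50*x/(5*x^2 + 7)
  f''(x) = 50*(7 - 5*x^2)/(5*x^2 + 7)^2
Substitute x = B_t and multiply the f'' term by 1/2:
  drift     = (1/2) * (50*(7 - 5*x^2)/(5*x^2 + 7)^2) evaluated at B_t = 25*(7 - 5*B_t^2)/(5*B_t^2 + 7)^2
  diffusion = (50*x/(5*x^2 + 7)) evaluated at B_t = 50*B_t/(5*B_t^2 + 7)
Therefore d(5*log(B_t^2 + 7/5)) = (25*(7 - 5*B_t^2)/(5*B_t^2 + 7)^2) dt + (50*B_t/(5*B_t^2 + 7)) dB_t.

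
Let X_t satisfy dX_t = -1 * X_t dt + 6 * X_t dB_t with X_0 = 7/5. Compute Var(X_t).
Var(X_t) = (49*exp(36*t) - 49)*exp(-2*t)/25

For GBM dX = mu X dt + sigma X dB with X_0 = x_0, apply Itô to Y = log X: dY = (mu - sigma^2/2) dt + sigma dB, so Y_t = log(x_0) + (mu - sigma^2/2) t + sigma B_t and hence X_t = x_0 * exp((mu - sigma^2/2) t + sigma B_t).
With mu = -1, sigma = 6, x_0 = 7/5, this gives:
  X_t = 7/5 * exp((-19) * t + (6) * B_t).
Since sigma*B_t ~ Normal(0, sigma^2 t), E[exp(sigma*B_t)] = exp(sigma^2 t / 2); so E[X_t] = x_0 * exp((mu - sigma^2/2) t) * exp(sigma^2 t / 2) = x_0 * exp(mu t) = 7*exp(-t)/5.
Var(X_t) = E[X_t^2] - (E[X_t])^2 = x_0^2 * exp(2 mu t) * (exp(sigma^2 t) - 1) = (49*exp(36*t) - 49)*exp(-2*t)/25.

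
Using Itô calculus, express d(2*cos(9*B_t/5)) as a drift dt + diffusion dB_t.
d(2*cos(9*B_t/5)) = (-81*cos(9*B_t/5)/25) dt + (-18*sin(9*B_t/5)/5) dB_t

Itô's formula for f(B_t) gives d f(B_t) = f'(B_t) dB_t + (1/2) f''(B_t) dt. Compute derivatives of f(x) = 2*cos(9*x/5):
  f'(x)  = -18*sin(9*x/5)/5
  f''(x) = -162*cos(9*x/5)/25
Substitute x = B_t and multiply the f'' term by 1/2:
  drift     = (1/2) * (-162*cos(9*x/5)/25) evaluated at B_t = -81*cos(9*B_t/5)/25
  diffusion = (-18*sin(9*x/5)/5) evaluated at B_t = -18*sin(9*B_t/5)/5
Therefore d(2*cos(9*B_t/5)) = (-81*cos(9*B_t/5)/25) dt + (-18*sin(9*B_t/5)/5) dB_t.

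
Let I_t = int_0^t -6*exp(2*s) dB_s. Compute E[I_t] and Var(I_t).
E[I_t] = 0; Var(I_t) = 9*exp(4*t) - 9

The Itô integral of a deterministic integrand f(s) has mean 0 because each increment f(s) * (B_{s+ds} - B_s) has mean 0. By the Itô isometry:
  Var( int_0^t f(s) dB_s ) = E[ (int_0^t f(s) dB_s)^2 ] = int_0^t f(s)^2 ds.
Here f(s) = -6*exp(2*s), so f(s)^2 = 36*exp(4*s). Integrate:
  int_0^t (36*exp(4*s)) ds = 9*exp(4*t) - 9.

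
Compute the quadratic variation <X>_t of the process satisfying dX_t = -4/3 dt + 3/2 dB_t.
<X>_t = 9*t/4

For an Itô process dX_t = a(t) dt + b(t) dB_t, the quadratic variation is <X>_t = int_0^t b(s)^2 ds (the drift term does not contribute). Here b(s) = 3/2, so
  b(s)^2 = 9/4.
Integrating from 0 to t:
  <X>_t = int_0^t (9/4) ds = 9*t/4.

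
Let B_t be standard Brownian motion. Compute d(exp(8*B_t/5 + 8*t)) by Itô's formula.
d(exp(8*B_t/5 + 8*t)) = (232*exp(8*B_t/5 + 8*t)/25) dt + (8*exp(8*B_t/5 + 8*t)/5) dB_t

Itô's formula for f(t, x): d f(t, B_t) = (f_t + (1/2) f_xx) dt + f_x dB_t. Compute partials of f(t, x) = exp(8*t + 8*x/5):
  f_t(t,x)  = 8*exp(8*t + 8*x/5)
  f_x(t,x)  = 8*exp(8*t + 8*x/5)/5
  f_xx(t,x) = 64*exp(8*t + 8*x/5)/25
Assemble drift = f_t + (1/2) f_xx = 232*exp(8*t + 8*x/5)/25 and diffusion = f_x = 8*exp(8*t + 8*x/5)/5. Substituting x = B_t:
  d(exp(8*B_t/5 + 8*t)) = (232*exp(8*B_t/5 + 8*t)/25) dt + (8*exp(8*B_t/5 + 8*t)/5) dB_t.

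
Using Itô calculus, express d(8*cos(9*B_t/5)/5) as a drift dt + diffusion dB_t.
d(8*cos(9*B_t/5)/5) = (-324*cos(9*B_t/5)/125) dt + (-72*sin(9*B_t/5)/25) dB_t

Itô's formula for f(B_t) gives d f(B_t) = f'(B_t) dB_t + (1/2) f''(B_t) dt. Compute derivatives of f(x) = 8*cos(9*x/5)/5:
  f'(x)  = -72*sin(9*x/5)/25
  f''(x) = -648*cos(9*x/5)/125
Substitute x = B_t and multiply the f'' term by 1/2:
  drift     = (1/2) * (-648*cos(9*x/5)/125) evaluated at B_t = -324*cos(9*B_t/5)/125
  diffusion = (-72*sin(9*x/5)/25) evaluated at B_t = -72*sin(9*B_t/5)/25
Therefore d(8*cos(9*B_t/5)/5) = (-324*cos(9*B_t/5)/125) dt + (-72*sin(9*B_t/5)/25) dB_t.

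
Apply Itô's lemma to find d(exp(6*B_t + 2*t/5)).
d(exp(6*B_t + 2*t/5)) = (92*exp(6*B_t + 2*t/5)/5) dt + (6*exp(6*B_t + 2*t/5)) dB_t

Itô's formula for f(t, x): d f(t, B_t) = (f_t + (1/2) f_xx) dt + f_x dB_t. Compute partials of f(t, x) = exp(2*t/5 + 6*x):
  f_t(t,x)  = 2*exp(2*t/5 + 6*x)/5
  f_x(t,x)  = 6*exp(2*t/5 + 6*x)
  f_xx(t,x) = 36*exp(2*t/5 + 6*x)
Assemble drift = f_t + (1/2) f_xx = 92*exp(2*t/5 + 6*x)/5 and diffusion = f_x = 6*exp(2*t/5 + 6*x). Substituting x = B_t:
  d(exp(6*B_t + 2*t/5)) = (92*exp(6*B_t + 2*t/5)/5) dt + (6*exp(6*B_t + 2*t/5)) dB_t.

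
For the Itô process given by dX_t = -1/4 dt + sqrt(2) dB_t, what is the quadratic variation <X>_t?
<X>_t = 2*t

For an Itô process dX_t = a(t) dt + b(t) dB_t, the quadratic variation is <X>_t = int_0^t b(s)^2 ds (the drift term does not contribute). Here b(s) = sqrt(2), so
  b(s)^2 = 2.
Integrating from 0 to t:
  <X>_t = int_0^t (2) ds = 2*t.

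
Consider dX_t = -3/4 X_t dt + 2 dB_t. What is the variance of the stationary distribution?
lim Var(X_t) = 8/3

The OU SDE dX = -theta X dt + sigma dB admits the integrating factor exp(theta t): d(exp(theta t) X_t) = sigma exp(theta t) dB_t. Integrating from 0 to t gives X_t = x_0 * exp(-theta t) + sigma * int_0^t exp(-theta (t-s)) dB_s for any initial x_0. The Itô integral has variance (by the Itô isometry) sigma^2 * int_0^t exp(-2 theta (t - s)) ds = sigma^2 * (1 - exp(-2 theta t)) / (2 theta), independent of x_0.
With theta = 3/4, sigma = 2:
  Var(X_t) = (2)^2 * (1 - exp(-2*3/4 t)) / (2 * 3/4) = 8/3 - 8*exp(-3*t/2)/3.
As t -> infinity, exp(-2*3/4 t) -> 0, so the stationary variance is sigma^2 / (2 theta) = 8/3.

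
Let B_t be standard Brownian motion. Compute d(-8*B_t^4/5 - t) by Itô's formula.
d(-8*B_t^4/5 - t) = (-48*B_t^2/5 - 1) dt + (-32*B_t^3/5) dB_t

Itô's formula for f(t, x): d f(t, B_t) = (f_t + (1/2) f_xx) dt + f_x dB_t. Compute partials of f(t, x) = -t - 8*x^4/5:
  f_t(t,x)  = -1
  f_x(t,x)  = -32*x^3/5
  f_xx(t,x) = -96*x^2/5
Assemble drift = f_t + (1/2) f_xx = -48*x^2/5 - 1 and diffusion = f_x = -32*x^3/5. Substituting x = B_t:
  d(-8*B_t^4/5 - t) = (-48*B_t^2/5 - 1) dt + (-32*B_t^3/5) dB_t.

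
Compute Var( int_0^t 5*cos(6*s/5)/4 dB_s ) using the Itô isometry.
Var = 25*t/32 + 125*sin(12*t/5)/384

The Itô integral of a deterministic integrand f(s) has mean 0 because each increment f(s) * (B_{s+ds} - B_s) has mean 0. By the Itô isometry:
  Var( int_0^t f(s) dB_s ) = E[ (int_0^t f(s) dB_s)^2 ] = int_0^t f(s)^2 ds.
Here f(s) = 5*cos(6*s/5)/4, so f(s)^2 = 25*cos(6*s/5)^2/16. Integrate:
  int_0^t (25*cos(6*s/5)^2/16) ds = 25*t/32 + 125*sin(12*t/5)/384.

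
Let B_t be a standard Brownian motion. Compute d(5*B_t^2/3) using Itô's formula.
d(5*B_t^2/3) = (5/3) dt + (10*B_t/3) dB_t

Itô's formula for f(B_t) gives d f(B_t) = f'(B_t) dB_t + (1/2) f''(B_t) dt. Compute derivatives of f(x) = 5*x^2/3:
  f'(x)  = 10*x/3
  f''(x) = 10/3
Substitute x = B_t and multiply the f'' term by 1/2:
  drift     = (1/2) * (10/3) evaluated at B_t = 5/3
  diffusion = (10*x/3) evaluated at B_t = 10*B_t/3
Therefore d(5*B_t^2/3) = (5/3) dt + (10*B_t/3) dB_t.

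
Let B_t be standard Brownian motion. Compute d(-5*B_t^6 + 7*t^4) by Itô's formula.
d(-5*B_t^6 + 7*t^4) = (-75*B_t^4 + 28*t^3) dt + (-30*B_t^5) dB_t

Itô's formula for f(t, x): d f(t, B_t) = (f_t + (1/2) f_xx) dt + f_x dB_t. Compute partials of f(t, x) = 7*t^4 - 5*x^6:
  f_t(t,x)  = 28*t^3
  f_x(t,x)  = -30*x^5
  f_xx(t,x) = -150*x^4
Assemble drift = f_t + (1/2) f_xx = 28*t^3 - 75*x^4 and diffusion = f_x = -30*x^5. Substituting x = B_t:
  d(-5*B_t^6 + 7*t^4) = (-75*B_t^4 + 28*t^3) dt + (-30*B_t^5) dB_t.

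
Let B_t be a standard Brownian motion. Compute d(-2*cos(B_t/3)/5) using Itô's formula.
d(-2*cos(B_t/3)/5) = (cos(B_t/3)/45) dt + (2*sin(B_t/3)/15) dB_t

Itô's formula for f(B_t) gives d f(B_t) = f'(B_t) dB_t + (1/2) f''(B_t) dt. Compute derivatives of f(x) = -2*cos(x/3)/5:
  f'(x)  = 2*sin(x/3)/15
  f''(x) = 2*cos(x/3)/45
Substitute x = B_t and multiply the f'' term by 1/2:
  drift     = (1/2) * (2*cos(x/3)/45) evaluated at B_t = cos(B_t/3)/45
  diffusion = (2*sin(x/3)/15) evaluated at B_t = 2*sin(B_t/3)/15
Therefore d(-2*cos(B_t/3)/5) = (cos(B_t/3)/45) dt + (2*sin(B_t/3)/15) dB_t.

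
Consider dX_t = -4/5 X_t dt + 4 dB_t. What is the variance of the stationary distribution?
lim Var(X_t) = 10

The OU SDE dX = -theta X dt + sigma dB admits the integrating factor exp(theta t): d(exp(theta t) X_t) = sigma exp(theta t) dB_t. Integrating from 0 to t gives X_t = x_0 * exp(-theta t) + sigma * int_0^t exp(-theta (t-s)) dB_s for any initial x_0. The Itô integral has variance (by the Itô isometry) sigma^2 * int_0^t exp(-2 theta (t - s)) ds = sigma^2 * (1 - exp(-2 theta t)) / (2 theta), independent of x_0.
With theta = 4/5, sigma = 4:
  Var(X_t) = (4)^2 * (1 - exp(-2*4/5 t)) / (2 * 4/5) = 10 - 10*exp(-8*t/5).
As t -> infinity, exp(-2*4/5 t) -> 0, so the stationary variance is sigma^2 / (2 theta) = 10.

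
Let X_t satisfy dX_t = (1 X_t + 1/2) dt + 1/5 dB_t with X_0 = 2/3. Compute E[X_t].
E[X_t] = 7*exp(t)/6 - 1/2

Taking expectations and using E[dB_t] = 0, the mean m(t) = E[X_t] satisfies the ODE m'(t) = a m(t) + b with m(0) = x_0. With a = 1, b = 1/2, x_0 = 2/3, the solution is
  m(t) = x_0 * exp(a t) + (b/a) * (exp(a t) - 1)
       = (2/3) * exp(1 t) + ((1/2)/1) * (exp(1 t) - 1)
       = 7*exp(t)/6 - 1/2.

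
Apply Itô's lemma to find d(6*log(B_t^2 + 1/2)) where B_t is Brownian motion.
d(6*log(B_t^2 + 1/2)) = (12*(1 - 2*B_t^2)/(2*B_t^2 + 1)^2) dt + (24*B_t/(2*B_t^2 + 1)) dB_t

Itô's formula for f(B_t) gives d f(B_t) = f'(B_t) dB_t + (1/2) f''(B_t) dt. Compute derivatives of f(x) = 6*log(x^2 + 1/2):
  f'(x)  = 24*x/(2*x^2 + 1)
  f''(x) = 24*(1 - 2*x^2)/(2*x^2 + 1)^2
Substitute x = B_t and multiply the f'' term by 1/2:
  drift     = (1/2) * (24*(1 - 2*x^2)/(2*x^2 + 1)^2) evaluated at B_t = 12*(1 - 2*B_t^2)/(2*B_t^2 + 1)^2
  diffusion = (24*x/(2*x^2 + 1)) evaluated at B_t = 24*B_t/(2*B_t^2 + 1)
Therefore d(6*log(B_t^2 + 1/2)) = (12*(1 - 2*B_t^2)/(2*B_t^2 + 1)^2) dt + (24*B_t/(2*B_t^2 + 1)) dB_t.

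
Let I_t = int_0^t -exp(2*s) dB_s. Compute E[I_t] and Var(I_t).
E[I_t] = 0; Var(I_t) = exp(4*t)/4 - 1/4

The Itô integral of a deterministic integrand f(s) has mean 0 because each increment f(s) * (B_{s+ds} - B_s) has mean 0. By the Itô isometry:
  Var( int_0^t f(s) dB_s ) = E[ (int_0^t f(s) dB_s)^2 ] = int_0^t f(s)^2 ds.
Here f(s) = -exp(2*s), so f(s)^2 = exp(4*s). Integrate:
  int_0^t (exp(4*s)) ds = exp(4*t)/4 - 1/4.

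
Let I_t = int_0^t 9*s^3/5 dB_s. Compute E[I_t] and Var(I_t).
E[I_t] = 0; Var(I_t) = 81*t^7/175

The Itô integral of a deterministic integrand f(s) has mean 0 because each increment f(s) * (B_{s+ds} - B_s) has mean 0. By the Itô isometry:
  Var( int_0^t f(s) dB_s ) = E[ (int_0^t f(s) dB_s)^2 ] = int_0^t f(s)^2 ds.
Here f(s) = 9*s^3/5, so f(s)^2 = 81*s^6/25. Integrate:
  int_0^t (81*s^6/25) ds = 81*t^7/175.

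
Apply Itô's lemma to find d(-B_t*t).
d(-B_t*t) = (-B_t) dt + (-t) dB_t

Itô's formula for f(t, x): d f(t, B_t) = (f_t + (1/2) f_xx) dt + f_x dB_t. Compute partials of f(t, x) = -t*x:
  f_t(t,x)  = -x
  f_x(t,x)  = -t
  f_xx(t,x) = 0
Assemble drift = f_t + (1/2) f_xx = -x and diffusion = f_x = -t. Substituting x = B_t:
  d(-B_t*t) = (-B_t) dt + (-t) dB_t.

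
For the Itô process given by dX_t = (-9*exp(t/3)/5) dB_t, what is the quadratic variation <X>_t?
<X>_t = 243*exp(2*t/3)/50 - 243/50

For an Itô process dX_t = a(t) dt + b(t) dB_t, the quadratic variation is <X>_t = int_0^t b(s)^2 ds (the drift term does not contribute). Here b(s) = -9*exp(s/3)/5, so
  b(s)^2 = 81*exp(2*s/3)/25.
Integrating from 0 to t:
  <X>_t = int_0^t (81*exp(2*s/3)/25) ds = 243*exp(2*t/3)/50 - 243/50.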